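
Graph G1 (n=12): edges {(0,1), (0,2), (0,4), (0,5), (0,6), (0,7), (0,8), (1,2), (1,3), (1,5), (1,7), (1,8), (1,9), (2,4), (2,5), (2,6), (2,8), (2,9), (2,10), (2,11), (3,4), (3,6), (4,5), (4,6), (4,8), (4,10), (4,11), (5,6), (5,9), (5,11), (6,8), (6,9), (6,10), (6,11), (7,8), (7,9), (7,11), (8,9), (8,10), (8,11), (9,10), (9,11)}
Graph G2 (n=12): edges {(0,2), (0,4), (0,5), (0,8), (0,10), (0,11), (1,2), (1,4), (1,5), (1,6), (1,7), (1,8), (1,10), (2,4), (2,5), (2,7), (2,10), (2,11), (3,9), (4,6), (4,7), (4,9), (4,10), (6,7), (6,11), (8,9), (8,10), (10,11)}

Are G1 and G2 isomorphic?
No, not isomorphic

The graphs are NOT isomorphic.

Counting triangles (3-cliques): G1 has 59, G2 has 20.
Triangle count is an isomorphism invariant, so differing triangle counts rule out isomorphism.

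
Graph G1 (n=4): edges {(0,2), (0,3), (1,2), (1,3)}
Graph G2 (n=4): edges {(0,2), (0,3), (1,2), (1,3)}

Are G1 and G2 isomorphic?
Yes, isomorphic

The graphs are isomorphic.
One valid mapping φ: V(G1) → V(G2): 0→0, 1→1, 2→2, 3→3

Verify φ preserves adjacency — for each edge of G1, its image is an edge of G2:
  (0,2) → (φ(0),φ(2)) = (0,2) ∈ E(G2) ✓
  (0,3) → (φ(0),φ(3)) = (0,3) ∈ E(G2) ✓
  (1,2) → (φ(1),φ(2)) = (1,2) ∈ E(G2) ✓
  (1,3) → (φ(1),φ(3)) = (1,3) ∈ E(G2) ✓
All 4 edges of G1 map to edges of G2, and |E(G1)| = |E(G2)| = 4, so φ is a bijection on edges as well as vertices. Hence G1 ≅ G2.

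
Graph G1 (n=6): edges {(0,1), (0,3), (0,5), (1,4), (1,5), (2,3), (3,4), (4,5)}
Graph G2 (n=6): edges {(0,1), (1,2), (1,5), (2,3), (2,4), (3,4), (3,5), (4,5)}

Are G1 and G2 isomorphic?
Yes, isomorphic

The graphs are isomorphic.
One valid mapping φ: V(G1) → V(G2): 0→2, 1→4, 2→0, 3→1, 4→5, 5→3

Verify φ preserves adjacency — for each edge of G1, its image is an edge of G2:
  (0,1) → (φ(0),φ(1)) = (2,4) ∈ E(G2) ✓
  (0,3) → (φ(0),φ(3)) = (1,2) ∈ E(G2) ✓
  (0,5) → (φ(0),φ(5)) = (2,3) ∈ E(G2) ✓
  (1,4) → (φ(1),φ(4)) = (4,5) ∈ E(G2) ✓
  (1,5) → (φ(1),φ(5)) = (3,4) ∈ E(G2) ✓
  (2,3) → (φ(2),φ(3)) = (0,1) ∈ E(G2) ✓
  (3,4) → (φ(3),φ(4)) = (1,5) ∈ E(G2) ✓
  (4,5) → (φ(4),φ(5)) = (3,5) ∈ E(G2) ✓
All 8 edges of G1 map to edges of G2, and |E(G1)| = |E(G2)| = 8, so φ is a bijection on edges as well as vertices. Hence G1 ≅ G2.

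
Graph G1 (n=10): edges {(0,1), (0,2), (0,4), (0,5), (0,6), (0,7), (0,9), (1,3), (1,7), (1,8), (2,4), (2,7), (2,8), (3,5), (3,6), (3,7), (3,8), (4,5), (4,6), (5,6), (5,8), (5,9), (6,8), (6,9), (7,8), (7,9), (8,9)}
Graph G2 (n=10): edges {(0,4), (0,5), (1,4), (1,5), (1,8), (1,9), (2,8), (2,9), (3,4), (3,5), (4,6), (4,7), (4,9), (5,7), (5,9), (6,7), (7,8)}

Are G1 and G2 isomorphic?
No, not isomorphic

The graphs are NOT isomorphic.

Counting triangles (3-cliques): G1 has 23, G2 has 3.
Triangle count is an isomorphism invariant, so differing triangle counts rule out isomorphism.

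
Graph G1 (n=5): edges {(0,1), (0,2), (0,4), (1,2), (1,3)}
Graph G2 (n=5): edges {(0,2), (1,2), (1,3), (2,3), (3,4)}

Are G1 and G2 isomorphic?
Yes, isomorphic

The graphs are isomorphic.
One valid mapping φ: V(G1) → V(G2): 0→3, 1→2, 2→1, 3→0, 4→4

Verify φ preserves adjacency — for each edge of G1, its image is an edge of G2:
  (0,1) → (φ(0),φ(1)) = (2,3) ∈ E(G2) ✓
  (0,2) → (φ(0),φ(2)) = (1,3) ∈ E(G2) ✓
  (0,4) → (φ(0),φ(4)) = (3,4) ∈ E(G2) ✓
  (1,2) → (φ(1),φ(2)) = (1,2) ∈ E(G2) ✓
  (1,3) → (φ(1),φ(3)) = (0,2) ∈ E(G2) ✓
All 5 edges of G1 map to edges of G2, and |E(G1)| = |E(G2)| = 5, so φ is a bijection on edges as well as vertices. Hence G1 ≅ G2.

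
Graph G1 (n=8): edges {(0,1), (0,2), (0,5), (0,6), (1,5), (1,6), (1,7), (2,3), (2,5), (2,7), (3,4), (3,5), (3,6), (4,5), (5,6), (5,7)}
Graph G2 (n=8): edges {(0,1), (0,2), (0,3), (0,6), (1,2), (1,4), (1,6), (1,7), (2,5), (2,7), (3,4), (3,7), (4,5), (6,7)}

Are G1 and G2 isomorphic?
No, not isomorphic

The graphs are NOT isomorphic.

Counting triangles (3-cliques): G1 has 10, G2 has 4.
Triangle count is an isomorphism invariant, so differing triangle counts rule out isomorphism.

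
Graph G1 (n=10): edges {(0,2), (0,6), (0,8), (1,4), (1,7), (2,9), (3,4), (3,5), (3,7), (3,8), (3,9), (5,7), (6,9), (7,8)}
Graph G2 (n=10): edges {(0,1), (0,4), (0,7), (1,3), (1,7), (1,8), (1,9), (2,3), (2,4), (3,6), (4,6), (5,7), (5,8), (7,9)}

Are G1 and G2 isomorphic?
Yes, isomorphic

The graphs are isomorphic.
One valid mapping φ: V(G1) → V(G2): 0→4, 1→5, 2→2, 3→1, 4→8, 5→9, 6→6, 7→7, 8→0, 9→3

Verify φ preserves adjacency — for each edge of G1, its image is an edge of G2:
  (0,2) → (φ(0),φ(2)) = (2,4) ∈ E(G2) ✓
  (0,6) → (φ(0),φ(6)) = (4,6) ∈ E(G2) ✓
  (0,8) → (φ(0),φ(8)) = (0,4) ∈ E(G2) ✓
  (1,4) → (φ(1),φ(4)) = (5,8) ∈ E(G2) ✓
  (1,7) → (φ(1),φ(7)) = (5,7) ∈ E(G2) ✓
  (2,9) → (φ(2),φ(9)) = (2,3) ∈ E(G2) ✓
  (3,4) → (φ(3),φ(4)) = (1,8) ∈ E(G2) ✓
  (3,5) → (φ(3),φ(5)) = (1,9) ∈ E(G2) ✓
  (3,7) → (φ(3),φ(7)) = (1,7) ∈ E(G2) ✓
  (3,8) → (φ(3),φ(8)) = (0,1) ∈ E(G2) ✓
  (3,9) → (φ(3),φ(9)) = (1,3) ∈ E(G2) ✓
  (5,7) → (φ(5),φ(7)) = (7,9) ∈ E(G2) ✓
  (6,9) → (φ(6),φ(9)) = (3,6) ∈ E(G2) ✓
  (7,8) → (φ(7),φ(8)) = (0,7) ∈ E(G2) ✓
All 14 edges of G1 map to edges of G2, and |E(G1)| = |E(G2)| = 14, so φ is a bijection on edges as well as vertices. Hence G1 ≅ G2.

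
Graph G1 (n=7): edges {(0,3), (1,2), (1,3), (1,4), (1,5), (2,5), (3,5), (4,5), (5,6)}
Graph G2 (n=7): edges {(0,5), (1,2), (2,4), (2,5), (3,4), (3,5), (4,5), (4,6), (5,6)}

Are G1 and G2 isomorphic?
Yes, isomorphic

The graphs are isomorphic.
One valid mapping φ: V(G1) → V(G2): 0→1, 1→4, 2→3, 3→2, 4→6, 5→5, 6→0

Verify φ preserves adjacency — for each edge of G1, its image is an edge of G2:
  (0,3) → (φ(0),φ(3)) = (1,2) ∈ E(G2) ✓
  (1,2) → (φ(1),φ(2)) = (3,4) ∈ E(G2) ✓
  (1,3) → (φ(1),φ(3)) = (2,4) ∈ E(G2) ✓
  (1,4) → (φ(1),φ(4)) = (4,6) ∈ E(G2) ✓
  (1,5) → (φ(1),φ(5)) = (4,5) ∈ E(G2) ✓
  (2,5) → (φ(2),φ(5)) = (3,5) ∈ E(G2) ✓
  (3,5) → (φ(3),φ(5)) = (2,5) ∈ E(G2) ✓
  (4,5) → (φ(4),φ(5)) = (5,6) ∈ E(G2) ✓
  (5,6) → (φ(5),φ(6)) = (0,5) ∈ E(G2) ✓
All 9 edges of G1 map to edges of G2, and |E(G1)| = |E(G2)| = 9, so φ is a bijection on edges as well as vertices. Hence G1 ≅ G2.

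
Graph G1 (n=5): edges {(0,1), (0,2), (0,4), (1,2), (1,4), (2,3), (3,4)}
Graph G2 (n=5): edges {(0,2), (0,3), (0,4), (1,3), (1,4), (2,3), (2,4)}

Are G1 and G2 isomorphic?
Yes, isomorphic

The graphs are isomorphic.
One valid mapping φ: V(G1) → V(G2): 0→0, 1→2, 2→3, 3→1, 4→4

Verify φ preserves adjacency — for each edge of G1, its image is an edge of G2:
  (0,1) → (φ(0),φ(1)) = (0,2) ∈ E(G2) ✓
  (0,2) → (φ(0),φ(2)) = (0,3) ∈ E(G2) ✓
  (0,4) → (φ(0),φ(4)) = (0,4) ∈ E(G2) ✓
  (1,2) → (φ(1),φ(2)) = (2,3) ∈ E(G2) ✓
  (1,4) → (φ(1),φ(4)) = (2,4) ∈ E(G2) ✓
  (2,3) → (φ(2),φ(3)) = (1,3) ∈ E(G2) ✓
  (3,4) → (φ(3),φ(4)) = (1,4) ∈ E(G2) ✓
All 7 edges of G1 map to edges of G2, and |E(G1)| = |E(G2)| = 7, so φ is a bijection on edges as well as vertices. Hence G1 ≅ G2.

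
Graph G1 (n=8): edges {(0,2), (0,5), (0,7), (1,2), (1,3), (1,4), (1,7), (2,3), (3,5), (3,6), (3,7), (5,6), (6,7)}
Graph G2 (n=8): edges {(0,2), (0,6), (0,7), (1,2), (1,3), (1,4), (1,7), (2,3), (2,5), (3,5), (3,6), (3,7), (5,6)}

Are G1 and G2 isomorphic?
Yes, isomorphic

The graphs are isomorphic.
One valid mapping φ: V(G1) → V(G2): 0→0, 1→1, 2→7, 3→3, 4→4, 5→6, 6→5, 7→2

Verify φ preserves adjacency — for each edge of G1, its image is an edge of G2:
  (0,2) → (φ(0),φ(2)) = (0,7) ∈ E(G2) ✓
  (0,5) → (φ(0),φ(5)) = (0,6) ∈ E(G2) ✓
  (0,7) → (φ(0),φ(7)) = (0,2) ∈ E(G2) ✓
  (1,2) → (φ(1),φ(2)) = (1,7) ∈ E(G2) ✓
  (1,3) → (φ(1),φ(3)) = (1,3) ∈ E(G2) ✓
  (1,4) → (φ(1),φ(4)) = (1,4) ∈ E(G2) ✓
  (1,7) → (φ(1),φ(7)) = (1,2) ∈ E(G2) ✓
  (2,3) → (φ(2),φ(3)) = (3,7) ∈ E(G2) ✓
  (3,5) → (φ(3),φ(5)) = (3,6) ∈ E(G2) ✓
  (3,6) → (φ(3),φ(6)) = (3,5) ∈ E(G2) ✓
  (3,7) → (φ(3),φ(7)) = (2,3) ∈ E(G2) ✓
  (5,6) → (φ(5),φ(6)) = (5,6) ∈ E(G2) ✓
  (6,7) → (φ(6),φ(7)) = (2,5) ∈ E(G2) ✓
All 13 edges of G1 map to edges of G2, and |E(G1)| = |E(G2)| = 13, so φ is a bijection on edges as well as vertices. Hence G1 ≅ G2.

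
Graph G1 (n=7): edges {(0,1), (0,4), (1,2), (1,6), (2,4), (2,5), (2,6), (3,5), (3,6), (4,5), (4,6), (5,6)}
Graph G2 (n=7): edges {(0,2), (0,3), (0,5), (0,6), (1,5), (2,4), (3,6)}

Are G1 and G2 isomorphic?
No, not isomorphic

The graphs are NOT isomorphic.

Counting triangles (3-cliques): G1 has 6, G2 has 1.
Triangle count is an isomorphism invariant, so differing triangle counts rule out isomorphism.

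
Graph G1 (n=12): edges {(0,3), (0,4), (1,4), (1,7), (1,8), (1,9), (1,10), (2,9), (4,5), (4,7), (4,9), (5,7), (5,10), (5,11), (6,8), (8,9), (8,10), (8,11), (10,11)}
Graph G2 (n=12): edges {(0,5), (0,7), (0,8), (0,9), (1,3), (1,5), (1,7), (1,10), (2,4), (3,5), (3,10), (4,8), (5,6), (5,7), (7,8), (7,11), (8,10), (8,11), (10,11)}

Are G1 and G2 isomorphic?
Yes, isomorphic

The graphs are isomorphic.
One valid mapping φ: V(G1) → V(G2): 0→4, 1→7, 2→9, 3→2, 4→8, 5→10, 6→6, 7→11, 8→5, 9→0, 10→1, 11→3

Verify φ preserves adjacency — for each edge of G1, its image is an edge of G2:
  (0,3) → (φ(0),φ(3)) = (2,4) ∈ E(G2) ✓
  (0,4) → (φ(0),φ(4)) = (4,8) ∈ E(G2) ✓
  (1,4) → (φ(1),φ(4)) = (7,8) ∈ E(G2) ✓
  (1,7) → (φ(1),φ(7)) = (7,11) ∈ E(G2) ✓
  (1,8) → (φ(1),φ(8)) = (5,7) ∈ E(G2) ✓
  (1,9) → (φ(1),φ(9)) = (0,7) ∈ E(G2) ✓
  (1,10) → (φ(1),φ(10)) = (1,7) ∈ E(G2) ✓
  (2,9) → (φ(2),φ(9)) = (0,9) ∈ E(G2) ✓
  (4,5) → (φ(4),φ(5)) = (8,10) ∈ E(G2) ✓
  (4,7) → (φ(4),φ(7)) = (8,11) ∈ E(G2) ✓
  (4,9) → (φ(4),φ(9)) = (0,8) ∈ E(G2) ✓
  (5,7) → (φ(5),φ(7)) = (10,11) ∈ E(G2) ✓
  (5,10) → (φ(5),φ(10)) = (1,10) ∈ E(G2) ✓
  (5,11) → (φ(5),φ(11)) = (3,10) ∈ E(G2) ✓
  (6,8) → (φ(6),φ(8)) = (5,6) ∈ E(G2) ✓
  (8,9) → (φ(8),φ(9)) = (0,5) ∈ E(G2) ✓
  (8,10) → (φ(8),φ(10)) = (1,5) ∈ E(G2) ✓
  (8,11) → (φ(8),φ(11)) = (3,5) ∈ E(G2) ✓
  (10,11) → (φ(10),φ(11)) = (1,3) ∈ E(G2) ✓
All 19 edges of G1 map to edges of G2, and |E(G1)| = |E(G2)| = 19, so φ is a bijection on edges as well as vertices. Hence G1 ≅ G2.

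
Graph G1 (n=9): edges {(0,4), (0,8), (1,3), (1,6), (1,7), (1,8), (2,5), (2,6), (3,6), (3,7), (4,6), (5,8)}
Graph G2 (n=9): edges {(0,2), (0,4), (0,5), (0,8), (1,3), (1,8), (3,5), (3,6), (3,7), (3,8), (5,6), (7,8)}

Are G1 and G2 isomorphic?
No, not isomorphic

The graphs are NOT isomorphic.

Counting triangles (3-cliques): G1 has 2, G2 has 3.
Triangle count is an isomorphism invariant, so differing triangle counts rule out isomorphism.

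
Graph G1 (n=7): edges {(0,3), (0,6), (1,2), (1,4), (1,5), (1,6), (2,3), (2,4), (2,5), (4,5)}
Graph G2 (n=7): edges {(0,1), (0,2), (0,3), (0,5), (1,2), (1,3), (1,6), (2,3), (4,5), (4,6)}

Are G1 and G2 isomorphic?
Yes, isomorphic

The graphs are isomorphic.
One valid mapping φ: V(G1) → V(G2): 0→4, 1→0, 2→1, 3→6, 4→3, 5→2, 6→5

Verify φ preserves adjacency — for each edge of G1, its image is an edge of G2:
  (0,3) → (φ(0),φ(3)) = (4,6) ∈ E(G2) ✓
  (0,6) → (φ(0),φ(6)) = (4,5) ∈ E(G2) ✓
  (1,2) → (φ(1),φ(2)) = (0,1) ∈ E(G2) ✓
  (1,4) → (φ(1),φ(4)) = (0,3) ∈ E(G2) ✓
  (1,5) → (φ(1),φ(5)) = (0,2) ∈ E(G2) ✓
  (1,6) → (φ(1),φ(6)) = (0,5) ∈ E(G2) ✓
  (2,3) → (φ(2),φ(3)) = (1,6) ∈ E(G2) ✓
  (2,4) → (φ(2),φ(4)) = (1,3) ∈ E(G2) ✓
  (2,5) → (φ(2),φ(5)) = (1,2) ∈ E(G2) ✓
  (4,5) → (φ(4),φ(5)) = (2,3) ∈ E(G2) ✓
All 10 edges of G1 map to edges of G2, and |E(G1)| = |E(G2)| = 10, so φ is a bijection on edges as well as vertices. Hence G1 ≅ G2.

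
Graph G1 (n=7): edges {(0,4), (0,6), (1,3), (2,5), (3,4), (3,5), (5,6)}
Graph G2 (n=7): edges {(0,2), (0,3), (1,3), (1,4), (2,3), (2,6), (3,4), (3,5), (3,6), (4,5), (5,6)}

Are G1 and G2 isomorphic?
No, not isomorphic

The graphs are NOT isomorphic.

Degrees in G1: deg(0)=2, deg(1)=1, deg(2)=1, deg(3)=3, deg(4)=2, deg(5)=3, deg(6)=2.
Sorted degree sequence of G1: [3, 3, 2, 2, 2, 1, 1].
Degrees in G2: deg(0)=2, deg(1)=2, deg(2)=3, deg(3)=6, deg(4)=3, deg(5)=3, deg(6)=3.
Sorted degree sequence of G2: [6, 3, 3, 3, 3, 2, 2].
The (sorted) degree sequence is an isomorphism invariant, so since G1 and G2 have different degree sequences they cannot be isomorphic.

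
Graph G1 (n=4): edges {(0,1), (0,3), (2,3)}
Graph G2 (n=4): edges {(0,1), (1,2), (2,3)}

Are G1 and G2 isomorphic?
Yes, isomorphic

The graphs are isomorphic.
One valid mapping φ: V(G1) → V(G2): 0→1, 1→0, 2→3, 3→2

Verify φ preserves adjacency — for each edge of G1, its image is an edge of G2:
  (0,1) → (φ(0),φ(1)) = (0,1) ∈ E(G2) ✓
  (0,3) → (φ(0),φ(3)) = (1,2) ∈ E(G2) ✓
  (2,3) → (φ(2),φ(3)) = (2,3) ∈ E(G2) ✓
All 3 edges of G1 map to edges of G2, and |E(G1)| = |E(G2)| = 3, so φ is a bijection on edges as well as vertices. Hence G1 ≅ G2.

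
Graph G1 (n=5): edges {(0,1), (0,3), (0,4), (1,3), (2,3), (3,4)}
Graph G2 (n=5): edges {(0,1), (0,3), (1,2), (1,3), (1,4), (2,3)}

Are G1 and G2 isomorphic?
Yes, isomorphic

The graphs are isomorphic.
One valid mapping φ: V(G1) → V(G2): 0→3, 1→0, 2→4, 3→1, 4→2

Verify φ preserves adjacency — for each edge of G1, its image is an edge of G2:
  (0,1) → (φ(0),φ(1)) = (0,3) ∈ E(G2) ✓
  (0,3) → (φ(0),φ(3)) = (1,3) ∈ E(G2) ✓
  (0,4) → (φ(0),φ(4)) = (2,3) ∈ E(G2) ✓
  (1,3) → (φ(1),φ(3)) = (0,1) ∈ E(G2) ✓
  (2,3) → (φ(2),φ(3)) = (1,4) ∈ E(G2) ✓
  (3,4) → (φ(3),φ(4)) = (1,2) ∈ E(G2) ✓
All 6 edges of G1 map to edges of G2, and |E(G1)| = |E(G2)| = 6, so φ is a bijection on edges as well as vertices. Hence G1 ≅ G2.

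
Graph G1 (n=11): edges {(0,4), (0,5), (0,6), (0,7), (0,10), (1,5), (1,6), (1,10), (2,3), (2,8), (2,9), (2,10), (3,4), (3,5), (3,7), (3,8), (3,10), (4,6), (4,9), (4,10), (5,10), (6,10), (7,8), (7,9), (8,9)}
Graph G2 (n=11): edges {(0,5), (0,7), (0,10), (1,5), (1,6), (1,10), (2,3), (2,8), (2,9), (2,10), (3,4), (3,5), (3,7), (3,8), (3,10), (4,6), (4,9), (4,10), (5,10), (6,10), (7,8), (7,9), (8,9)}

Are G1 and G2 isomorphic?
No, not isomorphic

The graphs are NOT isomorphic.

Counting edges: G1 has 25 edge(s); G2 has 23 edge(s).
Edge count is an isomorphism invariant (a bijection on vertices induces a bijection on edges), so differing edge counts rule out isomorphism.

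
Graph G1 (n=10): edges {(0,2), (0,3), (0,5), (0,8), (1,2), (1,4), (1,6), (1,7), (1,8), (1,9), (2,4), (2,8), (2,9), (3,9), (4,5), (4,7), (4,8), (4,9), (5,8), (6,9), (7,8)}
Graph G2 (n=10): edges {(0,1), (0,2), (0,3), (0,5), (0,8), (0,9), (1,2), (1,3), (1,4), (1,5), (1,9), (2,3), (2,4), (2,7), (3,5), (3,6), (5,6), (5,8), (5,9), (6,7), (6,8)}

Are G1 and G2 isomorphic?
Yes, isomorphic

The graphs are isomorphic.
One valid mapping φ: V(G1) → V(G2): 0→6, 1→1, 2→3, 3→7, 4→0, 5→8, 6→4, 7→9, 8→5, 9→2

Verify φ preserves adjacency — for each edge of G1, its image is an edge of G2:
  (0,2) → (φ(0),φ(2)) = (3,6) ∈ E(G2) ✓
  (0,3) → (φ(0),φ(3)) = (6,7) ∈ E(G2) ✓
  (0,5) → (φ(0),φ(5)) = (6,8) ∈ E(G2) ✓
  (0,8) → (φ(0),φ(8)) = (5,6) ∈ E(G2) ✓
  (1,2) → (φ(1),φ(2)) = (1,3) ∈ E(G2) ✓
  (1,4) → (φ(1),φ(4)) = (0,1) ∈ E(G2) ✓
  (1,6) → (φ(1),φ(6)) = (1,4) ∈ E(G2) ✓
  (1,7) → (φ(1),φ(7)) = (1,9) ∈ E(G2) ✓
  (1,8) → (φ(1),φ(8)) = (1,5) ∈ E(G2) ✓
  (1,9) → (φ(1),φ(9)) = (1,2) ∈ E(G2) ✓
  (2,4) → (φ(2),φ(4)) = (0,3) ∈ E(G2) ✓
  (2,8) → (φ(2),φ(8)) = (3,5) ∈ E(G2) ✓
  (2,9) → (φ(2),φ(9)) = (2,3) ∈ E(G2) ✓
  (3,9) → (φ(3),φ(9)) = (2,7) ∈ E(G2) ✓
  (4,5) → (φ(4),φ(5)) = (0,8) ∈ E(G2) ✓
  (4,7) → (φ(4),φ(7)) = (0,9) ∈ E(G2) ✓
  (4,8) → (φ(4),φ(8)) = (0,5) ∈ E(G2) ✓
  (4,9) → (φ(4),φ(9)) = (0,2) ∈ E(G2) ✓
  (5,8) → (φ(5),φ(8)) = (5,8) ∈ E(G2) ✓
  (6,9) → (φ(6),φ(9)) = (2,4) ∈ E(G2) ✓
  (7,8) → (φ(7),φ(8)) = (5,9) ∈ E(G2) ✓
All 21 edges of G1 map to edges of G2, and |E(G1)| = |E(G2)| = 21, so φ is a bijection on edges as well as vertices. Hence G1 ≅ G2.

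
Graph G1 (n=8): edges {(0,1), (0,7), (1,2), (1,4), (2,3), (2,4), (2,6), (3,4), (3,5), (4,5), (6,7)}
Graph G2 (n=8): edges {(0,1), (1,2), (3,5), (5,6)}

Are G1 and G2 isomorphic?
No, not isomorphic

The graphs are NOT isomorphic.

Connected components of G1: 1 component(s) with vertex sets [[0, 1, 2, 3, 4, 5, 6, 7]], sizes [8].
Connected components of G2: 4 component(s) with vertex sets [[4], [7], [0, 1, 2], [3, 5, 6]], sizes [1, 1, 3, 3].
The number of connected components (and the multiset of component sizes) is an isomorphism invariant — an isomorphism maps each component of G1 bijectively onto a component of G2. Since G1 has 1 component(s) and G2 has 4, they cannot be isomorphic.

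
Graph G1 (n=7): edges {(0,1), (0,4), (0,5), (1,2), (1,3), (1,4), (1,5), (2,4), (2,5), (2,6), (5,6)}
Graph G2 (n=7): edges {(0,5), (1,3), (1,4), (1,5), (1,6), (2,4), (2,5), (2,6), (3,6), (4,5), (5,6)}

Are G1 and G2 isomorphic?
Yes, isomorphic

The graphs are isomorphic.
One valid mapping φ: V(G1) → V(G2): 0→4, 1→5, 2→6, 3→0, 4→2, 5→1, 6→3

Verify φ preserves adjacency — for each edge of G1, its image is an edge of G2:
  (0,1) → (φ(0),φ(1)) = (4,5) ∈ E(G2) ✓
  (0,4) → (φ(0),φ(4)) = (2,4) ∈ E(G2) ✓
  (0,5) → (φ(0),φ(5)) = (1,4) ∈ E(G2) ✓
  (1,2) → (φ(1),φ(2)) = (5,6) ∈ E(G2) ✓
  (1,3) → (φ(1),φ(3)) = (0,5) ∈ E(G2) ✓
  (1,4) → (φ(1),φ(4)) = (2,5) ∈ E(G2) ✓
  (1,5) → (φ(1),φ(5)) = (1,5) ∈ E(G2) ✓
  (2,4) → (φ(2),φ(4)) = (2,6) ∈ E(G2) ✓
  (2,5) → (φ(2),φ(5)) = (1,6) ∈ E(G2) ✓
  (2,6) → (φ(2),φ(6)) = (3,6) ∈ E(G2) ✓
  (5,6) → (φ(5),φ(6)) = (1,3) ∈ E(G2) ✓
All 11 edges of G1 map to edges of G2, and |E(G1)| = |E(G2)| = 11, so φ is a bijection on edges as well as vertices. Hence G1 ≅ G2.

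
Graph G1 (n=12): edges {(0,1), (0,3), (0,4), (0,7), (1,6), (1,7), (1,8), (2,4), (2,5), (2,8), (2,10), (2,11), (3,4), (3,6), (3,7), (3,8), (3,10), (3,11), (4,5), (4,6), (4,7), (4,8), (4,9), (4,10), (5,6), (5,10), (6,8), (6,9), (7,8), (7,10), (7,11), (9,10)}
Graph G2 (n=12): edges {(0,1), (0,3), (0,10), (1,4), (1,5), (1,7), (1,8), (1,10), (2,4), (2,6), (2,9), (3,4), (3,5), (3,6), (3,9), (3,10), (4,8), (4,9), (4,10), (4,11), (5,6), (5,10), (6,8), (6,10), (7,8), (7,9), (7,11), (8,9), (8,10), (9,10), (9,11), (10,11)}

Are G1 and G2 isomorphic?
Yes, isomorphic

The graphs are isomorphic.
One valid mapping φ: V(G1) → V(G2): 0→11, 1→7, 2→6, 3→4, 4→10, 5→5, 6→1, 7→9, 8→8, 9→0, 10→3, 11→2

Verify φ preserves adjacency — for each edge of G1, its image is an edge of G2:
  (0,1) → (φ(0),φ(1)) = (7,11) ∈ E(G2) ✓
  (0,3) → (φ(0),φ(3)) = (4,11) ∈ E(G2) ✓
  (0,4) → (φ(0),φ(4)) = (10,11) ∈ E(G2) ✓
  (0,7) → (φ(0),φ(7)) = (9,11) ∈ E(G2) ✓
  (1,6) → (φ(1),φ(6)) = (1,7) ∈ E(G2) ✓
  (1,7) → (φ(1),φ(7)) = (7,9) ∈ E(G2) ✓
  (1,8) → (φ(1),φ(8)) = (7,8) ∈ E(G2) ✓
  (2,4) → (φ(2),φ(4)) = (6,10) ∈ E(G2) ✓
  (2,5) → (φ(2),φ(5)) = (5,6) ∈ E(G2) ✓
  (2,8) → (φ(2),φ(8)) = (6,8) ∈ E(G2) ✓
  (2,10) → (φ(2),φ(10)) = (3,6) ∈ E(G2) ✓
  (2,11) → (φ(2),φ(11)) = (2,6) ∈ E(G2) ✓
  (3,4) → (φ(3),φ(4)) = (4,10) ∈ E(G2) ✓
  (3,6) → (φ(3),φ(6)) = (1,4) ∈ E(G2) ✓
  (3,7) → (φ(3),φ(7)) = (4,9) ∈ E(G2) ✓
  (3,8) → (φ(3),φ(8)) = (4,8) ∈ E(G2) ✓
  (3,10) → (φ(3),φ(10)) = (3,4) ∈ E(G2) ✓
  (3,11) → (φ(3),φ(11)) = (2,4) ∈ E(G2) ✓
  (4,5) → (φ(4),φ(5)) = (5,10) ∈ E(G2) ✓
  (4,6) → (φ(4),φ(6)) = (1,10) ∈ E(G2) ✓
  (4,7) → (φ(4),φ(7)) = (9,10) ∈ E(G2) ✓
  (4,8) → (φ(4),φ(8)) = (8,10) ∈ E(G2) ✓
  (4,9) → (φ(4),φ(9)) = (0,10) ∈ E(G2) ✓
  (4,10) → (φ(4),φ(10)) = (3,10) ∈ E(G2) ✓
  (5,6) → (φ(5),φ(6)) = (1,5) ∈ E(G2) ✓
  (5,10) → (φ(5),φ(10)) = (3,5) ∈ E(G2) ✓
  (6,8) → (φ(6),φ(8)) = (1,8) ∈ E(G2) ✓
  (6,9) → (φ(6),φ(9)) = (0,1) ∈ E(G2) ✓
  (7,8) → (φ(7),φ(8)) = (8,9) ∈ E(G2) ✓
  (7,10) → (φ(7),φ(10)) = (3,9) ∈ E(G2) ✓
  (7,11) → (φ(7),φ(11)) = (2,9) ∈ E(G2) ✓
  (9,10) → (φ(9),φ(10)) = (0,3) ∈ E(G2) ✓
All 32 edges of G1 map to edges of G2, and |E(G1)| = |E(G2)| = 32, so φ is a bijection on edges as well as vertices. Hence G1 ≅ G2.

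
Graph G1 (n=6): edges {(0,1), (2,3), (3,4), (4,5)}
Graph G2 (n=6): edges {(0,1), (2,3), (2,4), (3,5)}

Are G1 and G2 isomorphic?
Yes, isomorphic

The graphs are isomorphic.
One valid mapping φ: V(G1) → V(G2): 0→0, 1→1, 2→5, 3→3, 4→2, 5→4

Verify φ preserves adjacency — for each edge of G1, its image is an edge of G2:
  (0,1) → (φ(0),φ(1)) = (0,1) ∈ E(G2) ✓
  (2,3) → (φ(2),φ(3)) = (3,5) ∈ E(G2) ✓
  (3,4) → (φ(3),φ(4)) = (2,3) ∈ E(G2) ✓
  (4,5) → (φ(4),φ(5)) = (2,4) ∈ E(G2) ✓
All 4 edges of G1 map to edges of G2, and |E(G1)| = |E(G2)| = 4, so φ is a bijection on edges as well as vertices. Hence G1 ≅ G2.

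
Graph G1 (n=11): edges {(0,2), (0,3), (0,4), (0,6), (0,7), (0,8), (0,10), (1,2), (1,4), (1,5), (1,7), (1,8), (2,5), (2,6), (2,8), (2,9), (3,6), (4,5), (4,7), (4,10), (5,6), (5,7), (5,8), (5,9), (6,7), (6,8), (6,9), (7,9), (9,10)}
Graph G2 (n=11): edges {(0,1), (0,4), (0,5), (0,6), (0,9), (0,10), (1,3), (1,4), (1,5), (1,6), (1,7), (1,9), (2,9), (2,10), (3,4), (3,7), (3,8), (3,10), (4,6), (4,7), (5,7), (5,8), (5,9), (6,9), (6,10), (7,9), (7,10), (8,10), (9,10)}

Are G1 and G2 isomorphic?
Yes, isomorphic

The graphs are isomorphic.
One valid mapping φ: V(G1) → V(G2): 0→10, 1→4, 2→0, 3→2, 4→3, 5→1, 6→9, 7→7, 8→6, 9→5, 10→8

Verify φ preserves adjacency — for each edge of G1, its image is an edge of G2:
  (0,2) → (φ(0),φ(2)) = (0,10) ∈ E(G2) ✓
  (0,3) → (φ(0),φ(3)) = (2,10) ∈ E(G2) ✓
  (0,4) → (φ(0),φ(4)) = (3,10) ∈ E(G2) ✓
  (0,6) → (φ(0),φ(6)) = (9,10) ∈ E(G2) ✓
  (0,7) → (φ(0),φ(7)) = (7,10) ∈ E(G2) ✓
  (0,8) → (φ(0),φ(8)) = (6,10) ∈ E(G2) ✓
  (0,10) → (φ(0),φ(10)) = (8,10) ∈ E(G2) ✓
  (1,2) → (φ(1),φ(2)) = (0,4) ∈ E(G2) ✓
  (1,4) → (φ(1),φ(4)) = (3,4) ∈ E(G2) ✓
  (1,5) → (φ(1),φ(5)) = (1,4) ∈ E(G2) ✓
  (1,7) → (φ(1),φ(7)) = (4,7) ∈ E(G2) ✓
  (1,8) → (φ(1),φ(8)) = (4,6) ∈ E(G2) ✓
  (2,5) → (φ(2),φ(5)) = (0,1) ∈ E(G2) ✓
  (2,6) → (φ(2),φ(6)) = (0,9) ∈ E(G2) ✓
  (2,8) → (φ(2),φ(8)) = (0,6) ∈ E(G2) ✓
  (2,9) → (φ(2),φ(9)) = (0,5) ∈ E(G2) ✓
  (3,6) → (φ(3),φ(6)) = (2,9) ∈ E(G2) ✓
  (4,5) → (φ(4),φ(5)) = (1,3) ∈ E(G2) ✓
  (4,7) → (φ(4),φ(7)) = (3,7) ∈ E(G2) ✓
  (4,10) → (φ(4),φ(10)) = (3,8) ∈ E(G2) ✓
  (5,6) → (φ(5),φ(6)) = (1,9) ∈ E(G2) ✓
  (5,7) → (φ(5),φ(7)) = (1,7) ∈ E(G2) ✓
  (5,8) → (φ(5),φ(8)) = (1,6) ∈ E(G2) ✓
  (5,9) → (φ(5),φ(9)) = (1,5) ∈ E(G2) ✓
  (6,7) → (φ(6),φ(7)) = (7,9) ∈ E(G2) ✓
  (6,8) → (φ(6),φ(8)) = (6,9) ∈ E(G2) ✓
  (6,9) → (φ(6),φ(9)) = (5,9) ∈ E(G2) ✓
  (7,9) → (φ(7),φ(9)) = (5,7) ∈ E(G2) ✓
  (9,10) → (φ(9),φ(10)) = (5,8) ∈ E(G2) ✓
All 29 edges of G1 map to edges of G2, and |E(G1)| = |E(G2)| = 29, so φ is a bijection on edges as well as vertices. Hence G1 ≅ G2.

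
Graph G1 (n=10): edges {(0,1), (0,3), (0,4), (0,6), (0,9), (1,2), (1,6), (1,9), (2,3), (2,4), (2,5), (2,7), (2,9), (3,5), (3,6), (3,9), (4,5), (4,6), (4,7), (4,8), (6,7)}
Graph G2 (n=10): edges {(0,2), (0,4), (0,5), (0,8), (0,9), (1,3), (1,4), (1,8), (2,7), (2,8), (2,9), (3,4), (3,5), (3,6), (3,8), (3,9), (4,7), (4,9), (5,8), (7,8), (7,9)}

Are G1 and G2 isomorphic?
Yes, isomorphic

The graphs are isomorphic.
One valid mapping φ: V(G1) → V(G2): 0→9, 1→7, 2→8, 3→0, 4→3, 5→5, 6→4, 7→1, 8→6, 9→2

Verify φ preserves adjacency — for each edge of G1, its image is an edge of G2:
  (0,1) → (φ(0),φ(1)) = (7,9) ∈ E(G2) ✓
  (0,3) → (φ(0),φ(3)) = (0,9) ∈ E(G2) ✓
  (0,4) → (φ(0),φ(4)) = (3,9) ∈ E(G2) ✓
  (0,6) → (φ(0),φ(6)) = (4,9) ∈ E(G2) ✓
  (0,9) → (φ(0),φ(9)) = (2,9) ∈ E(G2) ✓
  (1,2) → (φ(1),φ(2)) = (7,8) ∈ E(G2) ✓
  (1,6) → (φ(1),φ(6)) = (4,7) ∈ E(G2) ✓
  (1,9) → (φ(1),φ(9)) = (2,7) ∈ E(G2) ✓
  (2,3) → (φ(2),φ(3)) = (0,8) ∈ E(G2) ✓
  (2,4) → (φ(2),φ(4)) = (3,8) ∈ E(G2) ✓
  (2,5) → (φ(2),φ(5)) = (5,8) ∈ E(G2) ✓
  (2,7) → (φ(2),φ(7)) = (1,8) ∈ E(G2) ✓
  (2,9) → (φ(2),φ(9)) = (2,8) ∈ E(G2) ✓
  (3,5) → (φ(3),φ(5)) = (0,5) ∈ E(G2) ✓
  (3,6) → (φ(3),φ(6)) = (0,4) ∈ E(G2) ✓
  (3,9) → (φ(3),φ(9)) = (0,2) ∈ E(G2) ✓
  (4,5) → (φ(4),φ(5)) = (3,5) ∈ E(G2) ✓
  (4,6) → (φ(4),φ(6)) = (3,4) ∈ E(G2) ✓
  (4,7) → (φ(4),φ(7)) = (1,3) ∈ E(G2) ✓
  (4,8) → (φ(4),φ(8)) = (3,6) ∈ E(G2) ✓
  (6,7) → (φ(6),φ(7)) = (1,4) ∈ E(G2) ✓
All 21 edges of G1 map to edges of G2, and |E(G1)| = |E(G2)| = 21, so φ is a bijection on edges as well as vertices. Hence G1 ≅ G2.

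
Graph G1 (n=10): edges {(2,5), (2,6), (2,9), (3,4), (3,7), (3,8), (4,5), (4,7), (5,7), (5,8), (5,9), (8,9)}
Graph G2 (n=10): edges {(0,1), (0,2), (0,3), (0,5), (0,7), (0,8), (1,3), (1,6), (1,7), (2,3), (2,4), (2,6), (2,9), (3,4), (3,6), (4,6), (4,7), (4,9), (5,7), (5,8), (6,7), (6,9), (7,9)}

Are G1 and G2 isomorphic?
No, not isomorphic

The graphs are NOT isomorphic.

Degrees in G1: deg(0)=0, deg(1)=0, deg(2)=3, deg(3)=3, deg(4)=3, deg(5)=5, deg(6)=1, deg(7)=3, deg(8)=3, deg(9)=3.
Sorted degree sequence of G1: [5, 3, 3, 3, 3, 3, 3, 1, 0, 0].
Degrees in G2: deg(0)=6, deg(1)=4, deg(2)=5, deg(3)=5, deg(4)=5, deg(5)=3, deg(6)=6, deg(7)=6, deg(8)=2, deg(9)=4.
Sorted degree sequence of G2: [6, 6, 6, 5, 5, 5, 4, 4, 3, 2].
The (sorted) degree sequence is an isomorphism invariant, so since G1 and G2 have different degree sequences they cannot be isomorphic.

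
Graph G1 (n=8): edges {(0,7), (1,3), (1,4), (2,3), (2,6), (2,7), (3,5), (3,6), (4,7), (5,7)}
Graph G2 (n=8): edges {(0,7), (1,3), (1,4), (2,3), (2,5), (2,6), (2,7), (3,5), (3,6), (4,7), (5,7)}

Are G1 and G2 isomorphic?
No, not isomorphic

The graphs are NOT isomorphic.

Counting edges: G1 has 10 edge(s); G2 has 11 edge(s).
Edge count is an isomorphism invariant (a bijection on vertices induces a bijection on edges), so differing edge counts rule out isomorphism.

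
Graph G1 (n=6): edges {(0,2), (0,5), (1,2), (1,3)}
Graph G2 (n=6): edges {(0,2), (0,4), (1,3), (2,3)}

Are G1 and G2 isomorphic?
Yes, isomorphic

The graphs are isomorphic.
One valid mapping φ: V(G1) → V(G2): 0→3, 1→0, 2→2, 3→4, 4→5, 5→1

Verify φ preserves adjacency — for each edge of G1, its image is an edge of G2:
  (0,2) → (φ(0),φ(2)) = (2,3) ∈ E(G2) ✓
  (0,5) → (φ(0),φ(5)) = (1,3) ∈ E(G2) ✓
  (1,2) → (φ(1),φ(2)) = (0,2) ∈ E(G2) ✓
  (1,3) → (φ(1),φ(3)) = (0,4) ∈ E(G2) ✓
All 4 edges of G1 map to edges of G2, and |E(G1)| = |E(G2)| = 4, so φ is a bijection on edges as well as vertices. Hence G1 ≅ G2.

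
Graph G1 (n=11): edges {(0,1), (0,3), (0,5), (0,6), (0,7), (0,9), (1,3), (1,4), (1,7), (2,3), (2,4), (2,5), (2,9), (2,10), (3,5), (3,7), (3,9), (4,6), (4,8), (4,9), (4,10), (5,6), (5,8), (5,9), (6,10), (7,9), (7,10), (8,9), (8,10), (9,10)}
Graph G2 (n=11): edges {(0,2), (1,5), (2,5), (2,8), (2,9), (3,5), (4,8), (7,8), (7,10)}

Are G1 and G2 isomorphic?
No, not isomorphic

The graphs are NOT isomorphic.

Connected components of G1: 1 component(s) with vertex sets [[0, 1, 2, 3, 4, 5, 6, 7, 8, 9, 10]], sizes [11].
Connected components of G2: 2 component(s) with vertex sets [[6], [0, 1, 2, 3, 4, 5, 7, 8, 9, 10]], sizes [1, 10].
The number of connected components (and the multiset of component sizes) is an isomorphism invariant — an isomorphism maps each component of G1 bijectively onto a component of G2. Since G1 has 1 component(s) and G2 has 2, they cannot be isomorphic.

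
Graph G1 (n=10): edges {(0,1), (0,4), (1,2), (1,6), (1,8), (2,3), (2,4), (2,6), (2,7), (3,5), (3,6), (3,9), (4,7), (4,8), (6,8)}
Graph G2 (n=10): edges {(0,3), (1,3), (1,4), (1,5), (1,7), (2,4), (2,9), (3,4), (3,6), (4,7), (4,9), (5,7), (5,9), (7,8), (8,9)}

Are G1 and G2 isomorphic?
Yes, isomorphic

The graphs are isomorphic.
One valid mapping φ: V(G1) → V(G2): 0→8, 1→7, 2→4, 3→3, 4→9, 5→0, 6→1, 7→2, 8→5, 9→6

Verify φ preserves adjacency — for each edge of G1, its image is an edge of G2:
  (0,1) → (φ(0),φ(1)) = (7,8) ∈ E(G2) ✓
  (0,4) → (φ(0),φ(4)) = (8,9) ∈ E(G2) ✓
  (1,2) → (φ(1),φ(2)) = (4,7) ∈ E(G2) ✓
  (1,6) → (φ(1),φ(6)) = (1,7) ∈ E(G2) ✓
  (1,8) → (φ(1),φ(8)) = (5,7) ∈ E(G2) ✓
  (2,3) → (φ(2),φ(3)) = (3,4) ∈ E(G2) ✓
  (2,4) → (φ(2),φ(4)) = (4,9) ∈ E(G2) ✓
  (2,6) → (φ(2),φ(6)) = (1,4) ∈ E(G2) ✓
  (2,7) → (φ(2),φ(7)) = (2,4) ∈ E(G2) ✓
  (3,5) → (φ(3),φ(5)) = (0,3) ∈ E(G2) ✓
  (3,6) → (φ(3),φ(6)) = (1,3) ∈ E(G2) ✓
  (3,9) → (φ(3),φ(9)) = (3,6) ∈ E(G2) ✓
  (4,7) → (φ(4),φ(7)) = (2,9) ∈ E(G2) ✓
  (4,8) → (φ(4),φ(8)) = (5,9) ∈ E(G2) ✓
  (6,8) → (φ(6),φ(8)) = (1,5) ∈ E(G2) ✓
All 15 edges of G1 map to edges of G2, and |E(G1)| = |E(G2)| = 15, so φ is a bijection on edges as well as vertices. Hence G1 ≅ G2.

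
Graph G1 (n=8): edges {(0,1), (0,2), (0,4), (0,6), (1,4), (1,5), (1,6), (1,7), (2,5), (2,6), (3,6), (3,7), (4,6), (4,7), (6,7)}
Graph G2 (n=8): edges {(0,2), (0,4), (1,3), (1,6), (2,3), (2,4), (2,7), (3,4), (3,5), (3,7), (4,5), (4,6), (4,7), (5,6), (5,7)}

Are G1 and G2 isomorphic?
Yes, isomorphic

The graphs are isomorphic.
One valid mapping φ: V(G1) → V(G2): 0→5, 1→3, 2→6, 3→0, 4→7, 5→1, 6→4, 7→2

Verify φ preserves adjacency — for each edge of G1, its image is an edge of G2:
  (0,1) → (φ(0),φ(1)) = (3,5) ∈ E(G2) ✓
  (0,2) → (φ(0),φ(2)) = (5,6) ∈ E(G2) ✓
  (0,4) → (φ(0),φ(4)) = (5,7) ∈ E(G2) ✓
  (0,6) → (φ(0),φ(6)) = (4,5) ∈ E(G2) ✓
  (1,4) → (φ(1),φ(4)) = (3,7) ∈ E(G2) ✓
  (1,5) → (φ(1),φ(5)) = (1,3) ∈ E(G2) ✓
  (1,6) → (φ(1),φ(6)) = (3,4) ∈ E(G2) ✓
  (1,7) → (φ(1),φ(7)) = (2,3) ∈ E(G2) ✓
  (2,5) → (φ(2),φ(5)) = (1,6) ∈ E(G2) ✓
  (2,6) → (φ(2),φ(6)) = (4,6) ∈ E(G2) ✓
  (3,6) → (φ(3),φ(6)) = (0,4) ∈ E(G2) ✓
  (3,7) → (φ(3),φ(7)) = (0,2) ∈ E(G2) ✓
  (4,6) → (φ(4),φ(6)) = (4,7) ∈ E(G2) ✓
  (4,7) → (φ(4),φ(7)) = (2,7) ∈ E(G2) ✓
  (6,7) → (φ(6),φ(7)) = (2,4) ∈ E(G2) ✓
All 15 edges of G1 map to edges of G2, and |E(G1)| = |E(G2)| = 15, so φ is a bijection on edges as well as vertices. Hence G1 ≅ G2.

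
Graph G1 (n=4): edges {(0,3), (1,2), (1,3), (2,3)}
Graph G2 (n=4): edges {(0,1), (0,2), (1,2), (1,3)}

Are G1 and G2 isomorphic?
Yes, isomorphic

The graphs are isomorphic.
One valid mapping φ: V(G1) → V(G2): 0→3, 1→0, 2→2, 3→1

Verify φ preserves adjacency — for each edge of G1, its image is an edge of G2:
  (0,3) → (φ(0),φ(3)) = (1,3) ∈ E(G2) ✓
  (1,2) → (φ(1),φ(2)) = (0,2) ∈ E(G2) ✓
  (1,3) → (φ(1),φ(3)) = (0,1) ∈ E(G2) ✓
  (2,3) → (φ(2),φ(3)) = (1,2) ∈ E(G2) ✓
All 4 edges of G1 map to edges of G2, and |E(G1)| = |E(G2)| = 4, so φ is a bijection on edges as well as vertices. Hence G1 ≅ G2.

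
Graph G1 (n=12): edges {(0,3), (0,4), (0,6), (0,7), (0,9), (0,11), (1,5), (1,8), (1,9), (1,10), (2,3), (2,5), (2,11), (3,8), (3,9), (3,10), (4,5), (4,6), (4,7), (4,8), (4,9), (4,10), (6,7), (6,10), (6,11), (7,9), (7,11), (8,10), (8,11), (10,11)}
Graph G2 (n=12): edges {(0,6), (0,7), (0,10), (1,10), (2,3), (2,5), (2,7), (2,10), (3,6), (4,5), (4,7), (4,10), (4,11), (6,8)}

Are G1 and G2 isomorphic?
No, not isomorphic

The graphs are NOT isomorphic.

Connected components of G1: 1 component(s) with vertex sets [[0, 1, 2, 3, 4, 5, 6, 7, 8, 9, 10, 11]], sizes [12].
Connected components of G2: 2 component(s) with vertex sets [[9], [0, 1, 2, 3, 4, 5, 6, 7, 8, 10, 11]], sizes [1, 11].
The number of connected components (and the multiset of component sizes) is an isomorphism invariant — an isomorphism maps each component of G1 bijectively onto a component of G2. Since G1 has 1 component(s) and G2 has 2, they cannot be isomorphic.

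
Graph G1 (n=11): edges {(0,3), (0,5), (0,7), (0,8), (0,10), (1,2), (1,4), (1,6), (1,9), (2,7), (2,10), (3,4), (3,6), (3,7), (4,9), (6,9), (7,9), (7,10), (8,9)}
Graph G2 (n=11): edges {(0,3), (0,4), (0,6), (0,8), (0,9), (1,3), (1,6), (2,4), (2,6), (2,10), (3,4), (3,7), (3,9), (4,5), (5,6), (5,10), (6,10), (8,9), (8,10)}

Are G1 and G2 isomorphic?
Yes, isomorphic

The graphs are isomorphic.
One valid mapping φ: V(G1) → V(G2): 0→3, 1→10, 2→8, 3→4, 4→5, 5→7, 6→2, 7→0, 8→1, 9→6, 10→9

Verify φ preserves adjacency — for each edge of G1, its image is an edge of G2:
  (0,3) → (φ(0),φ(3)) = (3,4) ∈ E(G2) ✓
  (0,5) → (φ(0),φ(5)) = (3,7) ∈ E(G2) ✓
  (0,7) → (φ(0),φ(7)) = (0,3) ∈ E(G2) ✓
  (0,8) → (φ(0),φ(8)) = (1,3) ∈ E(G2) ✓
  (0,10) → (φ(0),φ(10)) = (3,9) ∈ E(G2) ✓
  (1,2) → (φ(1),φ(2)) = (8,10) ∈ E(G2) ✓
  (1,4) → (φ(1),φ(4)) = (5,10) ∈ E(G2) ✓
  (1,6) → (φ(1),φ(6)) = (2,10) ∈ E(G2) ✓
  (1,9) → (φ(1),φ(9)) = (6,10) ∈ E(G2) ✓
  (2,7) → (φ(2),φ(7)) = (0,8) ∈ E(G2) ✓
  (2,10) → (φ(2),φ(10)) = (8,9) ∈ E(G2) ✓
  (3,4) → (φ(3),φ(4)) = (4,5) ∈ E(G2) ✓
  (3,6) → (φ(3),φ(6)) = (2,4) ∈ E(G2) ✓
  (3,7) → (φ(3),φ(7)) = (0,4) ∈ E(G2) ✓
  (4,9) → (φ(4),φ(9)) = (5,6) ∈ E(G2) ✓
  (6,9) → (φ(6),φ(9)) = (2,6) ∈ E(G2) ✓
  (7,9) → (φ(7),φ(9)) = (0,6) ∈ E(G2) ✓
  (7,10) → (φ(7),φ(10)) = (0,9) ∈ E(G2) ✓
  (8,9) → (φ(8),φ(9)) = (1,6) ∈ E(G2) ✓
All 19 edges of G1 map to edges of G2, and |E(G1)| = |E(G2)| = 19, so φ is a bijection on edges as well as vertices. Hence G1 ≅ G2.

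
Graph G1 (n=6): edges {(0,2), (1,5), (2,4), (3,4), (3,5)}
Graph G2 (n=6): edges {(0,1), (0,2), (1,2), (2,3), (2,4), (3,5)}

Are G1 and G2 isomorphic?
No, not isomorphic

The graphs are NOT isomorphic.

Counting triangles (3-cliques): G1 has 0, G2 has 1.
Triangle count is an isomorphism invariant, so differing triangle counts rule out isomorphism.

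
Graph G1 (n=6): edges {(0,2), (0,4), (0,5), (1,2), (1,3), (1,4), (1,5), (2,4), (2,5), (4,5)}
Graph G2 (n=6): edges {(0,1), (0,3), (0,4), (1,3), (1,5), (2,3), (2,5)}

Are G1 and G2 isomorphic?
No, not isomorphic

The graphs are NOT isomorphic.

Degrees in G1: deg(0)=3, deg(1)=4, deg(2)=4, deg(3)=1, deg(4)=4, deg(5)=4.
Sorted degree sequence of G1: [4, 4, 4, 4, 3, 1].
Degrees in G2: deg(0)=3, deg(1)=3, deg(2)=2, deg(3)=3, deg(4)=1, deg(5)=2.
Sorted degree sequence of G2: [3, 3, 3, 2, 2, 1].
The (sorted) degree sequence is an isomorphism invariant, so since G1 and G2 have different degree sequences they cannot be isomorphic.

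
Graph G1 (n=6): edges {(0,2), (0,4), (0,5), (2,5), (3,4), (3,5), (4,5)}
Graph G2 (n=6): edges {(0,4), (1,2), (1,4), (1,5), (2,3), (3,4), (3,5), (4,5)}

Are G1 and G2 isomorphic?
No, not isomorphic

The graphs are NOT isomorphic.

Connected components of G1: 2 component(s) with vertex sets [[1], [0, 2, 3, 4, 5]], sizes [1, 5].
Connected components of G2: 1 component(s) with vertex sets [[0, 1, 2, 3, 4, 5]], sizes [6].
The number of connected components (and the multiset of component sizes) is an isomorphism invariant — an isomorphism maps each component of G1 bijectively onto a component of G2. Since G1 has 2 component(s) and G2 has 1, they cannot be isomorphic.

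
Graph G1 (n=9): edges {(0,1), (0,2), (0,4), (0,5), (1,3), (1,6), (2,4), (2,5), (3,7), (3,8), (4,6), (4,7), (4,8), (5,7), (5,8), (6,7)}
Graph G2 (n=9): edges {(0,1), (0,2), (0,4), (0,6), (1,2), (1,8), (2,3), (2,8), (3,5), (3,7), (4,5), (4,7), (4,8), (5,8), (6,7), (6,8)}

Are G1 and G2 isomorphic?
Yes, isomorphic

The graphs are isomorphic.
One valid mapping φ: V(G1) → V(G2): 0→2, 1→3, 2→1, 3→7, 4→8, 5→0, 6→5, 7→4, 8→6

Verify φ preserves adjacency — for each edge of G1, its image is an edge of G2:
  (0,1) → (φ(0),φ(1)) = (2,3) ∈ E(G2) ✓
  (0,2) → (φ(0),φ(2)) = (1,2) ∈ E(G2) ✓
  (0,4) → (φ(0),φ(4)) = (2,8) ∈ E(G2) ✓
  (0,5) → (φ(0),φ(5)) = (0,2) ∈ E(G2) ✓
  (1,3) → (φ(1),φ(3)) = (3,7) ∈ E(G2) ✓
  (1,6) → (φ(1),φ(6)) = (3,5) ∈ E(G2) ✓
  (2,4) → (φ(2),φ(4)) = (1,8) ∈ E(G2) ✓
  (2,5) → (φ(2),φ(5)) = (0,1) ∈ E(G2) ✓
  (3,7) → (φ(3),φ(7)) = (4,7) ∈ E(G2) ✓
  (3,8) → (φ(3),φ(8)) = (6,7) ∈ E(G2) ✓
  (4,6) → (φ(4),φ(6)) = (5,8) ∈ E(G2) ✓
  (4,7) → (φ(4),φ(7)) = (4,8) ∈ E(G2) ✓
  (4,8) → (φ(4),φ(8)) = (6,8) ∈ E(G2) ✓
  (5,7) → (φ(5),φ(7)) = (0,4) ∈ E(G2) ✓
  (5,8) → (φ(5),φ(8)) = (0,6) ∈ E(G2) ✓
  (6,7) → (φ(6),φ(7)) = (4,5) ∈ E(G2) ✓
All 16 edges of G1 map to edges of G2, and |E(G1)| = |E(G2)| = 16, so φ is a bijection on edges as well as vertices. Hence G1 ≅ G2.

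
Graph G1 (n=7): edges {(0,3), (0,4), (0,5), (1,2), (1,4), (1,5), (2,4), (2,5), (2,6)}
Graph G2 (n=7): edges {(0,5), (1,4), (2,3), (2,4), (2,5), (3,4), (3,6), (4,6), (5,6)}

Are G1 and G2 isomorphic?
Yes, isomorphic

The graphs are isomorphic.
One valid mapping φ: V(G1) → V(G2): 0→5, 1→3, 2→4, 3→0, 4→6, 5→2, 6→1

Verify φ preserves adjacency — for each edge of G1, its image is an edge of G2:
  (0,3) → (φ(0),φ(3)) = (0,5) ∈ E(G2) ✓
  (0,4) → (φ(0),φ(4)) = (5,6) ∈ E(G2) ✓
  (0,5) → (φ(0),φ(5)) = (2,5) ∈ E(G2) ✓
  (1,2) → (φ(1),φ(2)) = (3,4) ∈ E(G2) ✓
  (1,4) → (φ(1),φ(4)) = (3,6) ∈ E(G2) ✓
  (1,5) → (φ(1),φ(5)) = (2,3) ∈ E(G2) ✓
  (2,4) → (φ(2),φ(4)) = (4,6) ∈ E(G2) ✓
  (2,5) → (φ(2),φ(5)) = (2,4) ∈ E(G2) ✓
  (2,6) → (φ(2),φ(6)) = (1,4) ∈ E(G2) ✓
All 9 edges of G1 map to edges of G2, and |E(G1)| = |E(G2)| = 9, so φ is a bijection on edges as well as vertices. Hence G1 ≅ G2.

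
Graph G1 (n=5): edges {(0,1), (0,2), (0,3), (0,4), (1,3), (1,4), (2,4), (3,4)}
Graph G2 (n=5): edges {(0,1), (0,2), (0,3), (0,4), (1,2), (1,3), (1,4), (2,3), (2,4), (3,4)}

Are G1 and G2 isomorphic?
No, not isomorphic

The graphs are NOT isomorphic.

Counting edges: G1 has 8 edge(s); G2 has 10 edge(s).
Edge count is an isomorphism invariant (a bijection on vertices induces a bijection on edges), so differing edge counts rule out isomorphism.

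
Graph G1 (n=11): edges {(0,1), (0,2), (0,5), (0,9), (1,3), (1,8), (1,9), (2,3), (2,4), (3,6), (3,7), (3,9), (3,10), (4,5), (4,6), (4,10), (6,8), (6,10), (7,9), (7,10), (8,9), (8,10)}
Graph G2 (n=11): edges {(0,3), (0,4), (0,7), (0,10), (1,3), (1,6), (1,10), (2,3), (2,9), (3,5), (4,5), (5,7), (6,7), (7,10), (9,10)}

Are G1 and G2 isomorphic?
No, not isomorphic

The graphs are NOT isomorphic.

Connected components of G1: 1 component(s) with vertex sets [[0, 1, 2, 3, 4, 5, 6, 7, 8, 9, 10]], sizes [11].
Connected components of G2: 2 component(s) with vertex sets [[8], [0, 1, 2, 3, 4, 5, 6, 7, 9, 10]], sizes [1, 10].
The number of connected components (and the multiset of component sizes) is an isomorphism invariant — an isomorphism maps each component of G1 bijectively onto a component of G2. Since G1 has 1 component(s) and G2 has 2, they cannot be isomorphic.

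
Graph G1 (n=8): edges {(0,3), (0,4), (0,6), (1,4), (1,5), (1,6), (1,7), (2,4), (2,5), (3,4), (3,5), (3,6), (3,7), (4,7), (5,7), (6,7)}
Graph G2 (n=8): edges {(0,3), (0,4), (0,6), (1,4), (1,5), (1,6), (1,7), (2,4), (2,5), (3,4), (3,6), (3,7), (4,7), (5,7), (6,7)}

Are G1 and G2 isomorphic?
No, not isomorphic

The graphs are NOT isomorphic.

Counting edges: G1 has 16 edge(s); G2 has 15 edge(s).
Edge count is an isomorphism invariant (a bijection on vertices induces a bijection on edges), so differing edge counts rule out isomorphism.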